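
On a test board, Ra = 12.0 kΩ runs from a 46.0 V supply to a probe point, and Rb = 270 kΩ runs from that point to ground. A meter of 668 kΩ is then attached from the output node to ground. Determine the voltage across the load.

V_out ≈ 43.3 V

The load sits in parallel with Rb: Rb‖R_L = (270 × 668) / (270 + 668) = 192.3 kΩ.
V_out = 46.0 × 192.3 / (12.0 + 192.3) = 46.0 × 192.3/204.3 = 43.3 V.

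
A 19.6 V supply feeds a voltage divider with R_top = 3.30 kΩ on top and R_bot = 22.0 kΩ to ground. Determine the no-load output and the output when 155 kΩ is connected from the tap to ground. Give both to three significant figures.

Open-circuit: V = 19.6 × 22.0/(3.30 + 22.0) = 17.0 V.
With the load, R_bot becomes R_bot‖R_L = 19.27 kΩ, so V = 19.6 × 19.27/22.57 = 16.7 V.

Unloaded: 17.0 V; loaded: 16.7 V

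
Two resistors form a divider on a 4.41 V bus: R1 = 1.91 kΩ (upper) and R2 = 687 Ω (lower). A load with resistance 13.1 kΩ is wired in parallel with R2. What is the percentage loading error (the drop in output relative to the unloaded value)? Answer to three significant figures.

3.71 %

The divider's output (Thévenin) resistance is R1‖R2 = 505.3 Ω.
Fractional drop under load = R_th/(R_th + R_L) = 505.3 / (505.3 + 13100) = 0.03714.
So the output falls by 3.71 %.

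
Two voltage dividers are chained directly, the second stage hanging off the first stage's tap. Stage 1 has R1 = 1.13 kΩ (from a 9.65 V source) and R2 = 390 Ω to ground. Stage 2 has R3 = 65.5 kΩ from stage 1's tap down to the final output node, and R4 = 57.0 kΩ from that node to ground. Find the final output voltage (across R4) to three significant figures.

V_out ≈ 1.15 V

Stage 2 presents R3+R4 = 122500 Ω as a load on stage 1's tap.
Stage 1's lower leg becomes R2‖(R3+R4) = 388.8 Ω, so V_mid = 9.65 × 388.8/1519 = 2.470 V.
Stage 2 is itself unloaded: V_out = V_mid × R4/(R3+R4) = 2.470 × 57000/122500 = 1.15 V.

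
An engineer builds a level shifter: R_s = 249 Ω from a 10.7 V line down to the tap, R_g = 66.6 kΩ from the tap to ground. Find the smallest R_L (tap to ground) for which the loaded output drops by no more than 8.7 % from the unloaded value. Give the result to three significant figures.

R_L(min) ≈ 2.60 kΩ

Output resistance R_th = R_s‖R_g = (249 × 66600)/66850 = 248.1 Ω.
The fractional drop is R_th/(R_th + R_L); requiring this ≤ 0.0870 gives R_L ≥ R_th(1/0.0870 − 1) = 248.1 × 10.49 = 2.60 kΩ.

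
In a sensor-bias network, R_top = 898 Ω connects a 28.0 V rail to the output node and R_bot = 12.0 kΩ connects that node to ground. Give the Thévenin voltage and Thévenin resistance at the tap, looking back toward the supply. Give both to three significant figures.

V_th = 26.1 V, R_th = 835 Ω

V_th is the open-circuit tap voltage: 28.0 × 12000/(898 + 12000) = 26.1 V.
With the supply zeroed, R_top and R_bot appear in parallel from the tap: R_th = R_top‖R_bot = (898 × 12000)/12900 = 835 Ω.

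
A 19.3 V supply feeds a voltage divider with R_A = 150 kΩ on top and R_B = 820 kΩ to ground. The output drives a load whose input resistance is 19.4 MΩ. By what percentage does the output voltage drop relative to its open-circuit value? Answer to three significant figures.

0.649 %

The divider's output (Thévenin) resistance is R_A‖R_B = 126.8 kΩ.
Fractional drop under load = R_th/(R_th + R_L) = 126.8 / (126.8 + 19400) = 0.006494.
So the output falls by 0.649 %.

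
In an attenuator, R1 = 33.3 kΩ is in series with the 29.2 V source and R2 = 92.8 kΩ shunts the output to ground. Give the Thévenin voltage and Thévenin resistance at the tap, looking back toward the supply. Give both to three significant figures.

V_th = 21.5 V, R_th = 24.5 kΩ

V_th is the open-circuit tap voltage: 29.2 × 92.8/(33.3 + 92.8) = 21.5 V.
With the supply zeroed, R1 and R2 appear in parallel from the tap: R_th = R1‖R2 = (33.3 × 92.8)/126.1 = 24.5 kΩ.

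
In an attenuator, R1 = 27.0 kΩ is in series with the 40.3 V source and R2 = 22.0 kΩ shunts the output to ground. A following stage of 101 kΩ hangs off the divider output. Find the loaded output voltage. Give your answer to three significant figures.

V_out ≈ 16.2 V

The load sits in parallel with R2: R2‖R_L = (22.0 × 101) / (22.0 + 101) = 18.07 kΩ.
V_out = 40.3 × 18.07 / (27.0 + 18.07) = 40.3 × 18.07/45.07 = 16.2 V.
(Unloaded it would have been 18.1 V.)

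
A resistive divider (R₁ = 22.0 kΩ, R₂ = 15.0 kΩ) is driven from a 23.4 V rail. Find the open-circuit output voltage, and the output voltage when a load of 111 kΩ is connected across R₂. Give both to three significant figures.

Open-circuit: V = 23.4 × 15.0/(22.0 + 15.0) = 9.49 V.
With the load, R₂ becomes R₂‖R_L = 13.21 kΩ, so V = 23.4 × 13.21/35.21 = 8.78 V.

Unloaded: 9.49 V; loaded: 8.78 V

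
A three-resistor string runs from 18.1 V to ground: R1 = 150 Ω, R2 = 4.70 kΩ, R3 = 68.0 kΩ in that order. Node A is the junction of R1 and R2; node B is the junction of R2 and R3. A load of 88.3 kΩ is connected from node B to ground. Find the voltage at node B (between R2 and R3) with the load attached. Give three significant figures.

V ≈ 16.1 V

At node B, R3 is in parallel with the load: R3‖R_L = 38420 Ω.
Below node A the resistance is R2 + (R3‖R_L) = 43120 Ω, so V_A = 18.1 × 43120/43270 = 18.04 V.
Then V_B = V_A × (R3‖R_L)/(R2 + R3‖R_L) = 18.04 × 38420/43120 = 16.1 V.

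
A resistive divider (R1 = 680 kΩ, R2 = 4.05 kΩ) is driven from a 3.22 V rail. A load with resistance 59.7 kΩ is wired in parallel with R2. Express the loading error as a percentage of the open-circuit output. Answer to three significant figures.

The divider's output (Thévenin) resistance is R1‖R2 = 4.026 kΩ.
Fractional drop under load = R_th/(R_th + R_L) = 4.026 / (4.026 + 59.7) = 0.06318.
So the output falls by 6.32 %.

6.32 %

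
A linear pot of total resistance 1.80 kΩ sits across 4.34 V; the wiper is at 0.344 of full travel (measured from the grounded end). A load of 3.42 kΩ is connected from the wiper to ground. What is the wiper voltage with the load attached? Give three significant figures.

The wiper splits the pot into (1−α)R = 1181 Ω above and αR = 619.2 Ω below.
Lower section ‖ load = 524.3 Ω.
V_wiper = 4.34 × 524.3/(1181 + 524.3) = 1.33 V.

V ≈ 1.33 V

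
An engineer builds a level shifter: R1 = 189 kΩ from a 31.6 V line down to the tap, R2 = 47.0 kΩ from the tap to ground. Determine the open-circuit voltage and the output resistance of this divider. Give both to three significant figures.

V_th = 6.29 V, R_th = 37.6 kΩ

V_th is the open-circuit tap voltage: 31.6 × 47.0/(189 + 47.0) = 6.29 V.
With the supply zeroed, R1 and R2 appear in parallel from the tap: R_th = R1‖R2 = (189 × 47.0)/236.0 = 37.6 kΩ.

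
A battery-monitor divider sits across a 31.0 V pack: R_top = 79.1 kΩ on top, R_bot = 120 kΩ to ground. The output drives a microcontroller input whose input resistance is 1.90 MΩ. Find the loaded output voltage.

V_out ≈ 18.2 V

The load sits in parallel with R_bot: R_bot‖R_L = (120 × 1900) / (120 + 1900) = 112.9 kΩ.
V_out = 31.0 × 112.9 / (79.1 + 112.9) = 31.0 × 112.9/192.0 = 18.2 V.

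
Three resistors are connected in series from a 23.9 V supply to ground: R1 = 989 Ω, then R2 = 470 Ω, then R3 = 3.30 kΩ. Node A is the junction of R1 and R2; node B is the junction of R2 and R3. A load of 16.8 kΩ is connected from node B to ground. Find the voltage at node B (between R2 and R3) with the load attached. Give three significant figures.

V ≈ 15.6 V

At node B, R3 is in parallel with the load: R3‖R_L = 2758 Ω.
Below node A the resistance is R2 + (R3‖R_L) = 3228 Ω, so V_A = 23.9 × 3228/4217 = 18.30 V.
Then V_B = V_A × (R3‖R_L)/(R2 + R3‖R_L) = 18.30 × 2758/3228 = 15.6 V.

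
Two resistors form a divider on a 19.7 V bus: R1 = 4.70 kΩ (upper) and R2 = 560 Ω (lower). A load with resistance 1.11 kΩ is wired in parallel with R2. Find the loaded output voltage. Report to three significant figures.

V_out ≈ 1.45 V

The load sits in parallel with R2: R2‖R_L = (560 × 1110) / (560 + 1110) = 372.2 Ω.
V_out = 19.7 × 372.2 / (4700 + 372.2) = 19.7 × 372.2/5072 = 1.45 V.
(Unloaded it would have been 2.10 V.)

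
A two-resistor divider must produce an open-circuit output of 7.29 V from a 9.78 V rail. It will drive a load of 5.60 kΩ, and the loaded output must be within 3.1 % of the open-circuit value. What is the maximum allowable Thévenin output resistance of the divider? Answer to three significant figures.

R_th ≤ 179 Ω

Loading drop = R_th/(R_th + R_L) ≤ 0.0310, so R_th ≤ R_L · ε/(1−ε) = 5.60 kΩ × 0.0310/0.9690 = 179 Ω.
(Any R1, R2 with R2/(R1+R2) = 0.745 and R1‖R2 ≤ 179 Ω will meet the spec.)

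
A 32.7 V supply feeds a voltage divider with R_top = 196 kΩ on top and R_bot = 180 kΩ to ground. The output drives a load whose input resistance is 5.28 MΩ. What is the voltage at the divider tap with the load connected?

The load sits in parallel with R_bot: R_bot‖R_L = (180 × 5280) / (180 + 5280) = 174.1 kΩ.
V_out = 32.7 × 174.1 / (196 + 174.1) = 32.7 × 174.1/370.1 = 15.4 V.

V_out ≈ 15.4 V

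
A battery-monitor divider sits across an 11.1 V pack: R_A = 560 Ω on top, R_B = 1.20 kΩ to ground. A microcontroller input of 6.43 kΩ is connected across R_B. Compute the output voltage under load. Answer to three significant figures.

V_out ≈ 7.14 V

The load sits in parallel with R_B: R_B‖R_L = (1200 × 6430) / (1200 + 6430) = 1011 Ω.
V_out = 11.1 × 1011 / (560 + 1011) = 11.1 × 1011/1571 = 7.14 V.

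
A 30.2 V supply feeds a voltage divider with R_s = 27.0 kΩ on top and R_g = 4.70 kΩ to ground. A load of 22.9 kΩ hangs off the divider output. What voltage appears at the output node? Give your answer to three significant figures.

The load sits in parallel with R_g: R_g‖R_L = (4.70 × 22.9) / (4.70 + 22.9) = 3.900 kΩ.
V_out = 30.2 × 3.900 / (27.0 + 3.900) = 30.2 × 3.900/30.90 = 3.81 V.

V_out ≈ 3.81 V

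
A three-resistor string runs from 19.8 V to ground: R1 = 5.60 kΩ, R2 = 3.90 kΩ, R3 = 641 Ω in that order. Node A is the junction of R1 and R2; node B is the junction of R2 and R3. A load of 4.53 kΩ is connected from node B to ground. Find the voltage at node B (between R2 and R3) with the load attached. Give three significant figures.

V ≈ 1.11 V

At node B, R3 is in parallel with the load: R3‖R_L = 561.5 Ω.
Below node A the resistance is R2 + (R3‖R_L) = 4462 Ω, so V_A = 19.8 × 4462/10060 = 8.780 V.
Then V_B = V_A × (R3‖R_L)/(R2 + R3‖R_L) = 8.780 × 561.5/4462 = 1.11 V.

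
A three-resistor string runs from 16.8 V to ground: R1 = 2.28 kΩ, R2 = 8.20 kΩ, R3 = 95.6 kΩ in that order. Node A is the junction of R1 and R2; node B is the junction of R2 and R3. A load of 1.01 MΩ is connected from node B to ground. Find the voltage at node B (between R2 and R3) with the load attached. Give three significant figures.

V ≈ 15.0 V

At node B, R3 is in parallel with the load: R3‖R_L = 87.33 kΩ.
Below node A the resistance is R2 + (R3‖R_L) = 95.53 kΩ, so V_A = 16.8 × 95.53/97.81 = 16.41 V.
Then V_B = V_A × (R3‖R_L)/(R2 + R3‖R_L) = 16.41 × 87.33/95.53 = 15.0 V.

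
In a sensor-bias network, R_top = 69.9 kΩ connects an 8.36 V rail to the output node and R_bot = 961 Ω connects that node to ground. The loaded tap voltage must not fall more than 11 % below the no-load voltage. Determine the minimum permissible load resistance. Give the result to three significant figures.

R_L(min) ≈ 7.67 kΩ

Output resistance R_th = R_top‖R_bot = (69900 × 961)/70860 = 948.0 Ω.
The fractional drop is R_th/(R_th + R_L); requiring this ≤ 0.110 gives R_L ≥ R_th(1/0.110 − 1) = 948.0 × 8.091 = 7.67 kΩ.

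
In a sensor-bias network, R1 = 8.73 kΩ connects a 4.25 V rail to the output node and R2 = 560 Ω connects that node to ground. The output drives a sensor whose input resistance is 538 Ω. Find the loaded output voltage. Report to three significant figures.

V_out ≈ 0.130 V

The load sits in parallel with R2: R2‖R_L = (560 × 538) / (560 + 538) = 274.4 Ω.
V_out = 4.25 × 274.4 / (8730 + 274.4) = 4.25 × 274.4/9004 = 0.130 V.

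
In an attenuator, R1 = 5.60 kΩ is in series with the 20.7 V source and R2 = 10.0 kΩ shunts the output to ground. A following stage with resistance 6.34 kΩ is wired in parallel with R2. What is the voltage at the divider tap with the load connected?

The load sits in parallel with R2: R2‖R_L = (10.0 × 6.34) / (10.0 + 6.34) = 3.880 kΩ.
V_out = 20.7 × 3.880 / (5.60 + 3.880) = 20.7 × 3.880/9.480 = 8.47 V.

V_out ≈ 8.47 V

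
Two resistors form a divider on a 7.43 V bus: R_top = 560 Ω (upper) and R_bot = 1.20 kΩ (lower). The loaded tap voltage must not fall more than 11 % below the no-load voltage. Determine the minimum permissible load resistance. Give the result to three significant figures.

Output resistance R_th = R_top‖R_bot = (560 × 1200)/1760 = 381.8 Ω.
The fractional drop is R_th/(R_th + R_L); requiring this ≤ 0.110 gives R_L ≥ R_th(1/0.110 − 1) = 381.8 × 8.091 = 3.09 kΩ.

R_L(min) ≈ 3.09 kΩ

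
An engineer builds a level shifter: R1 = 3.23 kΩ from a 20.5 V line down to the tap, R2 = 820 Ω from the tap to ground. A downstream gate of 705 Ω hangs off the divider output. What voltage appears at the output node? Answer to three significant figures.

The load sits in parallel with R2: R2‖R_L = (820 × 705) / (820 + 705) = 379.1 Ω.
V_out = 20.5 × 379.1 / (3230 + 379.1) = 20.5 × 379.1/3609 = 2.15 V.

V_out ≈ 2.15 V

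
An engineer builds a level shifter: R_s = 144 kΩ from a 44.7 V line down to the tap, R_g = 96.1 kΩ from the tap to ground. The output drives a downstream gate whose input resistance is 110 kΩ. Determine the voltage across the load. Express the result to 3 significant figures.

V_out ≈ 11.7 V

The load sits in parallel with R_g: R_g‖R_L = (96.1 × 110) / (96.1 + 110) = 51.29 kΩ.
V_out = 44.7 × 51.29 / (144 + 51.29) = 44.7 × 51.29/195.3 = 11.7 V.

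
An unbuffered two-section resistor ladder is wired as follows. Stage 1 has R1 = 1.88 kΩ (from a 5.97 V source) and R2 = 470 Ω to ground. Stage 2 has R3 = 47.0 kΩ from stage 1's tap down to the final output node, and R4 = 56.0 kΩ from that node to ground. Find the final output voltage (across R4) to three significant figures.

V_out ≈ 0.647 V

Stage 2 presents R3+R4 = 103000 Ω as a load on stage 1's tap.
Stage 1's lower leg becomes R2‖(R3+R4) = 467.9 Ω, so V_mid = 5.97 × 467.9/2348 = 1.190 V.
Stage 2 is itself unloaded: V_out = V_mid × R4/(R3+R4) = 1.190 × 56000/103000 = 0.647 V.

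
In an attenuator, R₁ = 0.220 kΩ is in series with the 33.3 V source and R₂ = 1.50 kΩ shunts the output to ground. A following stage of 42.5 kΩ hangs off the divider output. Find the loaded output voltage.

V_out ≈ 28.9 V

The load sits in parallel with R₂: R₂‖R_L = (1500 × 42500) / (1500 + 42500) = 1449 Ω.
V_out = 33.3 × 1449 / (220 + 1449) = 33.3 × 1449/1669 = 28.9 V.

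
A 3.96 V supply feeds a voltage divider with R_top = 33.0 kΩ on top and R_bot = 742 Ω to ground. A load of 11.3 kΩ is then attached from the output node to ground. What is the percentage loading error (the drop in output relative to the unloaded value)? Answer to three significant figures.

The divider's output (Thévenin) resistance is R_top‖R_bot = 725.7 Ω.
Fractional drop under load = R_th/(R_th + R_L) = 725.7 / (725.7 + 11300) = 0.06034.
So the output falls by 6.03 %.

6.03 %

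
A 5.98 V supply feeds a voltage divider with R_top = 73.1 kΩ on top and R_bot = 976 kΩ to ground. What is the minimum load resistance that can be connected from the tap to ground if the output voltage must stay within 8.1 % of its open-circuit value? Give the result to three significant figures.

Output resistance R_th = R_top‖R_bot = (73.1 × 976)/1049 = 68.01 kΩ.
The fractional drop is R_th/(R_th + R_L); requiring this ≤ 0.0810 gives R_L ≥ R_th(1/0.0810 − 1) = 68.01 × 11.35 = 772 kΩ.

R_L(min) ≈ 772 kΩ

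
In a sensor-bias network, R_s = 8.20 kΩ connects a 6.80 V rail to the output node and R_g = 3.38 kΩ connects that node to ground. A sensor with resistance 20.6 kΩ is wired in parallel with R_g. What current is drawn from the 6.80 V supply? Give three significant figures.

R_g‖R_L = 2.904 kΩ, so the source sees R_s + R_g‖R_L = 11.10 kΩ.
I = 6.80 V / 11.10 kΩ = 0.612 mA.

I ≈ 0.612 mA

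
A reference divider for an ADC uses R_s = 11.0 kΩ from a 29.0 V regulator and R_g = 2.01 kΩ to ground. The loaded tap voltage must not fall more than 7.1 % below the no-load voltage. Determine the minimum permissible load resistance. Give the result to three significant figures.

R_L(min) ≈ 22.2 kΩ

Output resistance R_th = R_s‖R_g = (11.0 × 2.01)/13.01 = 1.699 kΩ.
The fractional drop is R_th/(R_th + R_L); requiring this ≤ 0.0710 gives R_L ≥ R_th(1/0.0710 − 1) = 1.699 × 13.08 = 22.2 kΩ.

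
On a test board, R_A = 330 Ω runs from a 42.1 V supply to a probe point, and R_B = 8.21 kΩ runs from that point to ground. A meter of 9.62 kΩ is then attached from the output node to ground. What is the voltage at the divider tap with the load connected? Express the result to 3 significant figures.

The load sits in parallel with R_B: R_B‖R_L = (8210 × 9620) / (8210 + 9620) = 4430 Ω.
V_out = 42.1 × 4430 / (330 + 4430) = 42.1 × 4430/4760 = 39.2 V.

V_out ≈ 39.2 V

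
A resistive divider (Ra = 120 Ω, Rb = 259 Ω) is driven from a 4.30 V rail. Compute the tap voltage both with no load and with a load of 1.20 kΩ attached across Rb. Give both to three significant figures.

Open-circuit: V = 4.30 × 259/(120 + 259) = 2.94 V.
With the load, Rb becomes Rb‖R_L = 213.0 Ω, so V = 4.30 × 213.0/333.0 = 2.75 V.

Unloaded: 2.94 V; loaded: 2.75 V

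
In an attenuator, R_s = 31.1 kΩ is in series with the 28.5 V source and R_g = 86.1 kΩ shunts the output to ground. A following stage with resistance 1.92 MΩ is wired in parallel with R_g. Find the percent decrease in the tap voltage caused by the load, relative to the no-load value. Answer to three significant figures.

1.18 %

The divider's output (Thévenin) resistance is R_s‖R_g = 22.85 kΩ.
Fractional drop under load = R_th/(R_th + R_L) = 22.85 / (22.85 + 1920) = 0.01176.
So the output falls by 1.18 %.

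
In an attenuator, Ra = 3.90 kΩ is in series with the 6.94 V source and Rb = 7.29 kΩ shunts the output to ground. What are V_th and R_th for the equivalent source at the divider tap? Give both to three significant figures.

V_th = 4.52 V, R_th = 2.54 kΩ

V_th is the open-circuit tap voltage: 6.94 × 7.29/(3.90 + 7.29) = 4.52 V.
With the supply zeroed, Ra and Rb appear in parallel from the tap: R_th = Ra‖Rb = (3.90 × 7.29)/11.19 = 2.54 kΩ.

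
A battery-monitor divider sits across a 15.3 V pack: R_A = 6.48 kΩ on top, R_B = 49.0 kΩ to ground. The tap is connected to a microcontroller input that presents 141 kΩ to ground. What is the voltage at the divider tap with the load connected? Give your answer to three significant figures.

The load sits in parallel with R_B: R_B‖R_L = (49.0 × 141) / (49.0 + 141) = 36.36 kΩ.
V_out = 15.3 × 36.36 / (6.48 + 36.36) = 15.3 × 36.36/42.84 = 13.0 V.
(Unloaded it would have been 13.5 V.)

V_out ≈ 13.0 V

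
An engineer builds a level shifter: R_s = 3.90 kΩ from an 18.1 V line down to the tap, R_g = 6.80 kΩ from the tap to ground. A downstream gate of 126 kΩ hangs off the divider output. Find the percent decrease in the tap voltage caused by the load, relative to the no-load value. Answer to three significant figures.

The divider's output (Thévenin) resistance is R_s‖R_g = 2.479 kΩ.
Fractional drop under load = R_th/(R_th + R_L) = 2.479 / (2.479 + 126) = 0.01929.
So the output falls by 1.93 %.

1.93 %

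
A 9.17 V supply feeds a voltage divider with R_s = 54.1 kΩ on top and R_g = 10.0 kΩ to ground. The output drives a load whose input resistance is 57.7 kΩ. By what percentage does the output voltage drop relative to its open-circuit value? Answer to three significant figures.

12.8 %

Unloaded V = 9.17 × 10.0/64.10 = 1.4306 V.
Loaded: R_g‖R_L = 8.523 kΩ, giving V = 9.17 × 8.523/62.62 = 1.2480 V.
Drop = (1.4306 − 1.2480) / 1.4306 = 12.8 %.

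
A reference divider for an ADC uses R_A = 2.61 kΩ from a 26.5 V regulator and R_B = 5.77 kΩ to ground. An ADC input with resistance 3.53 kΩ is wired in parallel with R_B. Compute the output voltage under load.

The load sits in parallel with R_B: R_B‖R_L = (5.77 × 3.53) / (5.77 + 3.53) = 2.190 kΩ.
V_out = 26.5 × 2.190 / (2.61 + 2.190) = 26.5 × 2.190/4.800 = 12.1 V.

V_out ≈ 12.1 V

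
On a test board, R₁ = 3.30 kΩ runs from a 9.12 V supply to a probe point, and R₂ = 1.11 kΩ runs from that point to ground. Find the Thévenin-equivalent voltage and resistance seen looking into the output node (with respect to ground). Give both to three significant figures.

V_th = 2.30 V, R_th = 831 Ω

V_th is the open-circuit tap voltage: 9.12 × 1.11/(3.30 + 1.11) = 2.30 V.
With the supply zeroed, R₁ and R₂ appear in parallel from the tap: R_th = R₁‖R₂ = (3.30 × 1.11)/4.410 = 831 Ω.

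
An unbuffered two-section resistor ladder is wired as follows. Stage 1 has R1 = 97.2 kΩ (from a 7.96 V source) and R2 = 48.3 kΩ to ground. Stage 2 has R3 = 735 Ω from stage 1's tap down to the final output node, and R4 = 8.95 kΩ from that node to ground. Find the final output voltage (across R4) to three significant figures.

V_out ≈ 0.564 V

Stage 2 presents R3+R4 = 9685 Ω as a load on stage 1's tap.
Stage 1's lower leg becomes R2‖(R3+R4) = 8067 Ω, so V_mid = 7.96 × 8067/105300 = 0.6100 V.
Stage 2 is itself unloaded: V_out = V_mid × R4/(R3+R4) = 0.6100 × 8950/9685 = 0.564 V.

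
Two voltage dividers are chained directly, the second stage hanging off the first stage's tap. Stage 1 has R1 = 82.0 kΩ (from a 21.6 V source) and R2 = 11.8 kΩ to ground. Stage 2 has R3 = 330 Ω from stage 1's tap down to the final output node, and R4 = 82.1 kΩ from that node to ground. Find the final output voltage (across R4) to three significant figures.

Stage 2 presents R3+R4 = 82430 Ω as a load on stage 1's tap.
Stage 1's lower leg becomes R2‖(R3+R4) = 10320 Ω, so V_mid = 21.6 × 10320/92320 = 2.415 V.
Stage 2 is itself unloaded: V_out = V_mid × R4/(R3+R4) = 2.415 × 82100/82430 = 2.41 V.

V_out ≈ 2.41 V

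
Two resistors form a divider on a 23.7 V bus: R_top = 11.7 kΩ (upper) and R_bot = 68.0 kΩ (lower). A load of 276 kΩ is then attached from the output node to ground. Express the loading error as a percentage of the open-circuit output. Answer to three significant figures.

The divider's output (Thévenin) resistance is R_top‖R_bot = 9.982 kΩ.
Fractional drop under load = R_th/(R_th + R_L) = 9.982 / (9.982 + 276) = 0.03491.
So the output falls by 3.49 %.

3.49 %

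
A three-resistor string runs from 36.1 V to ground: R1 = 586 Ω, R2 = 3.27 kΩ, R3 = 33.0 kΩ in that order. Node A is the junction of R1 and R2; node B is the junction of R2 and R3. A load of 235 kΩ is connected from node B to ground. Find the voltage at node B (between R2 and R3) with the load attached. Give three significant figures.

V ≈ 31.9 V

At node B, R3 is in parallel with the load: R3‖R_L = 28940 Ω.
Below node A the resistance is R2 + (R3‖R_L) = 32210 Ω, so V_A = 36.1 × 32210/32790 = 35.45 V.
Then V_B = V_A × (R3‖R_L)/(R2 + R3‖R_L) = 35.45 × 28940/32210 = 31.9 V.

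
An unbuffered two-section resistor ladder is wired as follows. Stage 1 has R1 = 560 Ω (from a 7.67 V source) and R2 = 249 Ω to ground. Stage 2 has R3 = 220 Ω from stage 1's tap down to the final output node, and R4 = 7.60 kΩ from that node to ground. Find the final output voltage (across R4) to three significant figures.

Stage 2 presents R3+R4 = 7820 Ω as a load on stage 1's tap.
Stage 1's lower leg becomes R2‖(R3+R4) = 241.3 Ω, so V_mid = 7.67 × 241.3/801.3 = 2.310 V.
Stage 2 is itself unloaded: V_out = V_mid × R4/(R3+R4) = 2.310 × 7600/7820 = 2.24 V.

V_out ≈ 2.24 V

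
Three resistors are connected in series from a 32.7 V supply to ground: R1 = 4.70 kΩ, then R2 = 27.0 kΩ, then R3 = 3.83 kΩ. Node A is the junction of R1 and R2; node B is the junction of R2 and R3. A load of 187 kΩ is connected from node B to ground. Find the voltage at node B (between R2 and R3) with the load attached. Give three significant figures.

V ≈ 3.46 V

At node B, R3 is in parallel with the load: R3‖R_L = 3.753 kΩ.
Below node A the resistance is R2 + (R3‖R_L) = 30.75 kΩ, so V_A = 32.7 × 30.75/35.45 = 28.36 V.
Then V_B = V_A × (R3‖R_L)/(R2 + R3‖R_L) = 28.36 × 3.753/30.75 = 3.46 V.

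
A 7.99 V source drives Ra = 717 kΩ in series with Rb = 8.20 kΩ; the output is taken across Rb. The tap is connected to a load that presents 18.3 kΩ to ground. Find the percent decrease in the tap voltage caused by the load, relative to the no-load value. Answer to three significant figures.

The divider's output (Thévenin) resistance is Ra‖Rb = 8.107 kΩ.
Fractional drop under load = R_th/(R_th + R_L) = 8.107 / (8.107 + 18.3) = 0.3070.
So the output falls by 30.7 %.

30.7 %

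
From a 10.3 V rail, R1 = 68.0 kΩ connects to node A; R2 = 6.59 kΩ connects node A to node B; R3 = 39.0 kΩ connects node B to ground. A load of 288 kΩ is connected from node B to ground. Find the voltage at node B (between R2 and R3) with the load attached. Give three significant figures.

At node B, R3 is in parallel with the load: R3‖R_L = 34.35 kΩ.
Below node A the resistance is R2 + (R3‖R_L) = 40.94 kΩ, so V_A = 10.3 × 40.94/108.9 = 3.871 V.
Then V_B = V_A × (R3‖R_L)/(R2 + R3‖R_L) = 3.871 × 34.35/40.94 = 3.25 V.

V ≈ 3.25 V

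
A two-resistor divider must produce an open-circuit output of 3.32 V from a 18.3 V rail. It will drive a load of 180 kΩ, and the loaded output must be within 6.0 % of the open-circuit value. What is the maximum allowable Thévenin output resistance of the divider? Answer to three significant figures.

Loading drop = R_th/(R_th + R_L) ≤ 0.0600, so R_th ≤ R_L · ε/(1−ε) = 180 kΩ × 0.0600/0.9400 = 11.5 kΩ.

R_th ≤ 11.5 kΩ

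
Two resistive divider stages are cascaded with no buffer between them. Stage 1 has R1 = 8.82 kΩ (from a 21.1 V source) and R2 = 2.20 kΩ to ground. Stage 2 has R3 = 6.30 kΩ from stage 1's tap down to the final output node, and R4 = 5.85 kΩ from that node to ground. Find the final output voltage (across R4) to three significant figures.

V_out ≈ 1.77 V

Stage 2 presents R3+R4 = 12.15 kΩ as a load on stage 1's tap.
Stage 1's lower leg becomes R2‖(R3+R4) = 1.863 kΩ, so V_mid = 21.1 × 1.863/10.68 = 3.679 V.
Stage 2 is itself unloaded: V_out = V_mid × R4/(R3+R4) = 3.679 × 5.85/12.15 = 1.77 V.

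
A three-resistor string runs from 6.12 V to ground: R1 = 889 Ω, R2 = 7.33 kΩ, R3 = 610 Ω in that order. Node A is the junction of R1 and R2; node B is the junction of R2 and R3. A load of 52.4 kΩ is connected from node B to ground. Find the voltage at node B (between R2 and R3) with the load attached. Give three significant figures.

V ≈ 0.418 V

At node B, R3 is in parallel with the load: R3‖R_L = 603.0 Ω.
Below node A the resistance is R2 + (R3‖R_L) = 7933 Ω, so V_A = 6.12 × 7933/8822 = 5.503 V.
Then V_B = V_A × (R3‖R_L)/(R2 + R3‖R_L) = 5.503 × 603.0/7933 = 0.418 V.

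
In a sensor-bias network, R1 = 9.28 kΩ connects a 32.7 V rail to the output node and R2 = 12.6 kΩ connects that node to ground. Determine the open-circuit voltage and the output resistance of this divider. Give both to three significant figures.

V_th = 18.8 V, R_th = 5.34 kΩ

V_th is the open-circuit tap voltage: 32.7 × 12.6/(9.28 + 12.6) = 18.8 V.
With the supply zeroed, R1 and R2 appear in parallel from the tap: R_th = R1‖R2 = (9.28 × 12.6)/21.88 = 5.34 kΩ.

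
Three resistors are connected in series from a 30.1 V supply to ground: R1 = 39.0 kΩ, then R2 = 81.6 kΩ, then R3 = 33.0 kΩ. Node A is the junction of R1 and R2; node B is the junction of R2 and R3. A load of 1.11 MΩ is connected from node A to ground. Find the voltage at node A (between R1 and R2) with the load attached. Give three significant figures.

Below node A the series string R2+R3 = 114.6 kΩ sits in parallel with the 1110 kΩ load: 103.9 kΩ.
V_A = 30.1 × 103.9/(39.0 + 103.9) = 21.9 V.

V ≈ 21.9 V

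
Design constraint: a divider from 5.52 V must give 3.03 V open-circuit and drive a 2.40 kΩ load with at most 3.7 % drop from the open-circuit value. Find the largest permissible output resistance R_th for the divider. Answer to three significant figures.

R_th ≤ 92.2 Ω

Loading drop = R_th/(R_th + R_L) ≤ 0.0370, so R_th ≤ R_L · ε/(1−ε) = 2.40 kΩ × 0.0370/0.9630 = 92.2 Ω.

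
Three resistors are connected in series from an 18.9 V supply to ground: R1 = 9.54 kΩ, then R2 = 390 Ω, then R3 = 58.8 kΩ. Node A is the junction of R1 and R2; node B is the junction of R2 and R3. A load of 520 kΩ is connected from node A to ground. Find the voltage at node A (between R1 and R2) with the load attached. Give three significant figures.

V ≈ 16.0 V

Below node A the series string R2+R3 = 59190 Ω sits in parallel with the 520000 Ω load: 53140 Ω.
V_A = 18.9 × 53140/(9540 + 53140) = 16.0 V.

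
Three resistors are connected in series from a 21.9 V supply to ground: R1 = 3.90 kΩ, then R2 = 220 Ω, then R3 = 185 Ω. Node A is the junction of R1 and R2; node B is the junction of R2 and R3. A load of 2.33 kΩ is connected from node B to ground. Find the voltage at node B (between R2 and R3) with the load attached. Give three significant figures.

V ≈ 0.875 V

At node B, R3 is in parallel with the load: R3‖R_L = 171.4 Ω.
Below node A the resistance is R2 + (R3‖R_L) = 391.4 Ω, so V_A = 21.9 × 391.4/4291 = 1.997 V.
Then V_B = V_A × (R3‖R_L)/(R2 + R3‖R_L) = 1.997 × 171.4/391.4 = 0.875 V.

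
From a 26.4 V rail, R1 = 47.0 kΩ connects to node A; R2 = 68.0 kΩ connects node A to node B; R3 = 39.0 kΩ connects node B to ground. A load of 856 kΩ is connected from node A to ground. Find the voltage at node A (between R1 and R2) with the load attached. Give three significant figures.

Below node A the series string R2+R3 = 107.0 kΩ sits in parallel with the 856 kΩ load: 95.11 kΩ.
V_A = 26.4 × 95.11/(47.0 + 95.11) = 17.7 V.

V ≈ 17.7 V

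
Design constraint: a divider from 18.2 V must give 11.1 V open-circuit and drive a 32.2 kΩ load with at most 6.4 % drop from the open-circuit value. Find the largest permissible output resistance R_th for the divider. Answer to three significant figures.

R_th ≤ 2.20 kΩ

Loading drop = R_th/(R_th + R_L) ≤ 0.0640, so R_th ≤ R_L · ε/(1−ε) = 32.2 kΩ × 0.0640/0.9360 = 2.20 kΩ.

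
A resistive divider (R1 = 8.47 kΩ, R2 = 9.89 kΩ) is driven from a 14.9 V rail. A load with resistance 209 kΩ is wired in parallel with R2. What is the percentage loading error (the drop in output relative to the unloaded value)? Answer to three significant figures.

2.14 %

The divider's output (Thévenin) resistance is R1‖R2 = 4.563 kΩ.
Fractional drop under load = R_th/(R_th + R_L) = 4.563 / (4.563 + 209) = 0.02136.
So the output falls by 2.14 %.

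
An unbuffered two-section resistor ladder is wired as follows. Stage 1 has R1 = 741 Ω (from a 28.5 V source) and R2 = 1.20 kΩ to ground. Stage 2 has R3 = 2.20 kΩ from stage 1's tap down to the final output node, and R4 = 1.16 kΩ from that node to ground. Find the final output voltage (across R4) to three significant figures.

V_out ≈ 5.35 V

Stage 2 presents R3+R4 = 3360 Ω as a load on stage 1's tap.
Stage 1's lower leg becomes R2‖(R3+R4) = 884.2 Ω, so V_mid = 28.5 × 884.2/1625 = 15.51 V.
Stage 2 is itself unloaded: V_out = V_mid × R4/(R3+R4) = 15.51 × 1160/3360 = 5.35 V.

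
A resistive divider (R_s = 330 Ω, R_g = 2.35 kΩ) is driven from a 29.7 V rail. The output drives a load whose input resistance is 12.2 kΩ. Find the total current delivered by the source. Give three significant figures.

R_g‖R_L = 1970 Ω, so the source sees R_s + R_g‖R_L = 2300 Ω.
I = 29.7 V / 2300 Ω = 12.9 mA.

I ≈ 12.9 mA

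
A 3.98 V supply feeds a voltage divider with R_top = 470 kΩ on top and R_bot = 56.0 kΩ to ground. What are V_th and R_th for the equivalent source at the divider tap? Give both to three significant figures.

V_th is the open-circuit tap voltage: 3.98 × 56.0/(470 + 56.0) = 0.424 V.
With the supply zeroed, R_top and R_bot appear in parallel from the tap: R_th = R_top‖R_bot = (470 × 56.0)/526.0 = 50.0 kΩ.

V_th = 0.424 V, R_th = 50.0 kΩ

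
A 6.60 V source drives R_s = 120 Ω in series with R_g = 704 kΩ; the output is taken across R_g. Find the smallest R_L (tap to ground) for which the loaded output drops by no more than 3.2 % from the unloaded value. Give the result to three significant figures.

Output resistance R_th = R_s‖R_g = (120 × 704000)/704100 = 120.0 Ω.
The fractional drop is R_th/(R_th + R_L); requiring this ≤ 0.0320 gives R_L ≥ R_th(1/0.0320 − 1) = 120.0 × 30.25 = 3.63 kΩ.

R_L(min) ≈ 3.63 kΩ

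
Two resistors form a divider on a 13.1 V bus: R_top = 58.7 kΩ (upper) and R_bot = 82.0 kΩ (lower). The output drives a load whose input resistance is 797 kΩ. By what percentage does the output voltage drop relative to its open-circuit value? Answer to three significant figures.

4.12 %

The divider's output (Thévenin) resistance is R_top‖R_bot = 34.21 kΩ.
Fractional drop under load = R_th/(R_th + R_L) = 34.21 / (34.21 + 797) = 0.04116.
So the output falls by 4.12 %.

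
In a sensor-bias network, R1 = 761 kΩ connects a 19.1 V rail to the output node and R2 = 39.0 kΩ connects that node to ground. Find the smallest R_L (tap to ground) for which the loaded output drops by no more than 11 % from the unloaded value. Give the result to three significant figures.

Output resistance R_th = R1‖R2 = (761 × 39.0)/800.0 = 37.10 kΩ.
The fractional drop is R_th/(R_th + R_L); requiring this ≤ 0.110 gives R_L ≥ R_th(1/0.110 − 1) = 37.10 × 8.091 = 300 kΩ.

R_L(min) ≈ 300 kΩ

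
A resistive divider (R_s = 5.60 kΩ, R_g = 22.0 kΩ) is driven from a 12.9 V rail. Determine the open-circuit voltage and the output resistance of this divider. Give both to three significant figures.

V_th = 10.3 V, R_th = 4.46 kΩ

V_th is the open-circuit tap voltage: 12.9 × 22.0/(5.60 + 22.0) = 10.3 V.
With the supply zeroed, R_s and R_g appear in parallel from the tap: R_th = R_s‖R_g = (5.60 × 22.0)/27.60 = 4.46 kΩ.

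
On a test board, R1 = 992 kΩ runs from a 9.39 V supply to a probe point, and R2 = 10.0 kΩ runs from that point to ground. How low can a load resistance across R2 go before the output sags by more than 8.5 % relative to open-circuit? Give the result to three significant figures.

R_L(min) ≈ 107 kΩ

Output resistance R_th = R1‖R2 = (992 × 10.0)/1002 = 9.900 kΩ.
The fractional drop is R_th/(R_th + R_L); requiring this ≤ 0.0850 gives R_L ≥ R_th(1/0.0850 − 1) = 9.900 × 10.76 = 107 kΩ.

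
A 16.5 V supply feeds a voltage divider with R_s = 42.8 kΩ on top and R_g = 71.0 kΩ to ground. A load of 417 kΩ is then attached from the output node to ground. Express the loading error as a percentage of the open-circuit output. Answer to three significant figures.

6.02 %

The divider's output (Thévenin) resistance is R_s‖R_g = 26.70 kΩ.
Fractional drop under load = R_th/(R_th + R_L) = 26.70 / (26.70 + 417) = 0.06018.
So the output falls by 6.02 %.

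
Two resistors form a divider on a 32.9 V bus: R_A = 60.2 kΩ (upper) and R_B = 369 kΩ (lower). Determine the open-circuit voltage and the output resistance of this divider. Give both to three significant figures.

V_th is the open-circuit tap voltage: 32.9 × 369/(60.2 + 369) = 28.3 V.
With the supply zeroed, R_A and R_B appear in parallel from the tap: R_th = R_A‖R_B = (60.2 × 369)/429.2 = 51.8 kΩ.

V_th = 28.3 V, R_th = 51.8 kΩ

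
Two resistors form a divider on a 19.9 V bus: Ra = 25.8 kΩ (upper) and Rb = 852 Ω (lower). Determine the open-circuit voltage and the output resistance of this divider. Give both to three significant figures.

V_th is the open-circuit tap voltage: 19.9 × 852/(25800 + 852) = 0.636 V.
With the supply zeroed, Ra and Rb appear in parallel from the tap: R_th = Ra‖Rb = (25800 × 852)/26650 = 825 Ω.

V_th = 0.636 V, R_th = 825 Ω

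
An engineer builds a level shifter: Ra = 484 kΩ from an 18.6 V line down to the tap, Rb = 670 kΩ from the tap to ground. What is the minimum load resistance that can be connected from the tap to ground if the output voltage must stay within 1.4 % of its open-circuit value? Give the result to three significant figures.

R_L(min) ≈ 19.8 MΩ

Output resistance R_th = Ra‖Rb = (484 × 670)/1154 = 281.0 kΩ.
The fractional drop is R_th/(R_th + R_L); requiring this ≤ 0.0140 gives R_L ≥ R_th(1/0.0140 − 1) = 281.0 × 70.43 = 19.8 MΩ.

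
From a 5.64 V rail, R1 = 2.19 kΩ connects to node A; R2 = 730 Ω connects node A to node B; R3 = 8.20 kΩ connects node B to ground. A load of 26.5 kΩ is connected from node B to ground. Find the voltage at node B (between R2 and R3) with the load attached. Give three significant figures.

V ≈ 3.85 V

At node B, R3 is in parallel with the load: R3‖R_L = 6262 Ω.
Below node A the resistance is R2 + (R3‖R_L) = 6992 Ω, so V_A = 5.64 × 6992/9182 = 4.295 V.
Then V_B = V_A × (R3‖R_L)/(R2 + R3‖R_L) = 4.295 × 6262/6992 = 3.85 V.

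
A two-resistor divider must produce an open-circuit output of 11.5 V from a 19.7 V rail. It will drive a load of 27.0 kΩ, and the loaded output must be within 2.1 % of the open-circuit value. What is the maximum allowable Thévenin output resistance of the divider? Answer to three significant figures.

R_th ≤ 579 Ω

Loading drop = R_th/(R_th + R_L) ≤ 0.0210, so R_th ≤ R_L · ε/(1−ε) = 27.0 kΩ × 0.0210/0.9790 = 579 Ω.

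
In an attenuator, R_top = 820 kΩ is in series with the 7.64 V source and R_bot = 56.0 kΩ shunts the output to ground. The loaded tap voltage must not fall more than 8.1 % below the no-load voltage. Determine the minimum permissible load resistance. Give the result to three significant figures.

R_L(min) ≈ 595 kΩ

Output resistance R_th = R_top‖R_bot = (820 × 56.0)/876.0 = 52.42 kΩ.
The fractional drop is R_th/(R_th + R_L); requiring this ≤ 0.0810 gives R_L ≥ R_th(1/0.0810 − 1) = 52.42 × 11.35 = 595 kΩ.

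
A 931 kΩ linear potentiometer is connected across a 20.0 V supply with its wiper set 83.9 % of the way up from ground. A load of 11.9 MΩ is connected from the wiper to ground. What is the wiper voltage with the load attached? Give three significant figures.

The wiper splits the pot into (1−α)R = 149.9 kΩ above and αR = 781.1 kΩ below.
Lower section ‖ load = 733.0 kΩ.
V_wiper = 20.0 × 733.0/(149.9 + 733.0) = 16.6 V.

V ≈ 16.6 V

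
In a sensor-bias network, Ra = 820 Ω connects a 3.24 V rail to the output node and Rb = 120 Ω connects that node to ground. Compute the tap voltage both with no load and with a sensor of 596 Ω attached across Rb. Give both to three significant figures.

Unloaded: 0.414 V; loaded: 0.352 V

Open-circuit: V = 3.24 × 120/(820 + 120) = 0.414 V.
With the load, Rb becomes Rb‖R_L = 99.89 Ω, so V = 3.24 × 99.89/919.9 = 0.352 V.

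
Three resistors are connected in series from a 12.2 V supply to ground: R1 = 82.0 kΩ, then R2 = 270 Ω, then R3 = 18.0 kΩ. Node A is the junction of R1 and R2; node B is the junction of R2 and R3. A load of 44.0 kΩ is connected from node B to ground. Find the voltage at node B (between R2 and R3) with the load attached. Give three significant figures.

At node B, R3 is in parallel with the load: R3‖R_L = 12770 Ω.
Below node A the resistance is R2 + (R3‖R_L) = 13040 Ω, so V_A = 12.2 × 13040/95040 = 1.674 V.
Then V_B = V_A × (R3‖R_L)/(R2 + R3‖R_L) = 1.674 × 12770/13040 = 1.64 V.

V ≈ 1.64 V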